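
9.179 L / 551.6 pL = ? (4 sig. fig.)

(9.179) / (551.6e-12) = 0.016641e12

16640000000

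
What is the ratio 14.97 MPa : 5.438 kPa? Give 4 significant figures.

2753

(14.97 × 10^6) / (5.438 × 10^3) = 2.7529 × 10^3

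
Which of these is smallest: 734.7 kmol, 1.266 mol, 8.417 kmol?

734.7 kmol = 734700 mol
1.266 mol = 1.266 mol
8.417 kmol = 8417 mol

1.266 mol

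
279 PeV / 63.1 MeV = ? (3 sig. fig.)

(279 × 10¹⁵) / (63.1 × 10⁶) = 4.422 × 10⁹

4420000000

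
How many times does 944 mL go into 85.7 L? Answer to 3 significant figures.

90.8

(85.7) / (944e-3) = 0.09078e3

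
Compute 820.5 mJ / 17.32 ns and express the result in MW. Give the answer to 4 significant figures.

(820.5 × 10^-3) / (17.32 × 10^-9) = 47.373 × 10^6 W

47.37 MW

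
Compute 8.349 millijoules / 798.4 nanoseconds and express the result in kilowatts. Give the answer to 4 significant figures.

10.46 kilowatts

(8.349 × 10^-3) / (798.4 × 10^-9) = 0.0104572 × 10^6 W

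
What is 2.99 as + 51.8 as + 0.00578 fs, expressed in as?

60.57 as

In as:
  2.99 as → 2.99
  51.8 as → 51.8
  0.00578 fs = 0.00578 × 10^3 as = 5.78
Sum: 2.99 + 51.8 + 5.78 = 60.57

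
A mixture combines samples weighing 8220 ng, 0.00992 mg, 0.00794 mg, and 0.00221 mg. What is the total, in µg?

In µg:
  8220 ng = 8220e-3 µg = 8.22
  0.00992 mg = 0.00992e3 µg = 9.92
  0.00794 mg = 0.00794e3 µg = 7.94
  0.00221 mg = 0.00221e3 µg = 2.21
Sum: 8.22 + 9.92 + 7.94 + 2.21 = 28.29

28.29 µg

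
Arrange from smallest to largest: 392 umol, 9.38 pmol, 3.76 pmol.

392 umol = 0.000392 mol
9.38 pmol = 0.00000000000938 mol
3.76 pmol = 0.00000000000376 mol

3.76 pmol < 9.38 pmol < 392 umol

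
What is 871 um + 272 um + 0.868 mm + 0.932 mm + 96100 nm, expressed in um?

3039.1 um

In um:
  871 um → 871
  272 um → 272
  0.868 mm = 0.868e3 um = 868
  0.932 mm = 0.932e3 um = 932
  96100 nm = 96100e-3 um = 96.1
Sum: 871 + 272 + 868 + 932 + 96.1 = 3039.1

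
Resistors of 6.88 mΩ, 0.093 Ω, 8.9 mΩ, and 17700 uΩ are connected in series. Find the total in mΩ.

126.48 mΩ

In mΩ:
  6.88 mΩ → 6.88
  0.093 Ω = 0.093 × 10³ mΩ = 93
  8.9 mΩ → 8.9
  17700 uΩ = 17700 × 10⁻³ mΩ = 17.7
Sum: 6.88 + 93 + 8.9 + 17.7 = 126.48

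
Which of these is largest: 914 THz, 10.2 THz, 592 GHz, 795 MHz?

914 THz

914 THz = 914000000000000 Hz
10.2 THz = 10200000000000 Hz
592 GHz = 592000000000 Hz
795 MHz = 795000000 Hz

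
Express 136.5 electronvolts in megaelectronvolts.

(no prefix) = 1e0, mega = 1e6; factor is 1e-6.
136.5 × 1e-6 = 0.0001365

0.0001365 megaelectronvolts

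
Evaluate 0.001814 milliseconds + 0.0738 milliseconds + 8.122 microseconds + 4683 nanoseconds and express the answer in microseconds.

88.419 microseconds

In microseconds:
  0.001814 milliseconds = 0.001814 × 10³ microseconds = 1.814
  0.0738 milliseconds = 0.0738 × 10³ microseconds = 73.8
  8.122 microseconds → 8.122
  4683 nanoseconds = 4683 × 10⁻³ microseconds = 4.683
Sum: 1.814 + 73.8 + 8.122 + 4.683 = 88.419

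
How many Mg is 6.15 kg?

kilo = 10³, mega = 10⁶; factor is 10⁻³.
6.15 × 10⁻³ = 0.00615

0.00615 Mg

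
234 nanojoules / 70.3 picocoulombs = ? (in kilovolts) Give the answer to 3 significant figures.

3.33 kilovolts

(234 × 10^-9) / (70.3 × 10^-12) = 3.3286 × 10^3 V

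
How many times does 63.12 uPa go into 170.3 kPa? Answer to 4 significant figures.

2698000000

(170.3 × 10^3) / (63.12 × 10^-6) = 2.698 × 10^9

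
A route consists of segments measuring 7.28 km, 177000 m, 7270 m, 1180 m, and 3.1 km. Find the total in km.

195.83 km

In km:
  7.28 km → 7.28
  177000 m = 177000e-3 km = 177
  7270 m = 7270e-3 km = 7.27
  1180 m = 1180e-3 km = 1.18
  3.1 km → 3.1
Sum: 7.28 + 177 + 7.27 + 1.18 + 3.1 = 195.83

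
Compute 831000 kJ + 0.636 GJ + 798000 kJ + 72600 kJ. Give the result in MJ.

2337.6 MJ

In MJ:
  831000 kJ = 831000 × 10⁻³ MJ = 831
  0.636 GJ = 0.636 × 10³ MJ = 636
  798000 kJ = 798000 × 10⁻³ MJ = 798
  72600 kJ = 72600 × 10⁻³ MJ = 72.6
Sum: 831 + 636 + 798 + 72.6 = 2337.6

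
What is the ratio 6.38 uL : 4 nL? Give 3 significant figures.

(6.38 × 10^-6) / (4 × 10^-9) = 1.595 × 10^3

1600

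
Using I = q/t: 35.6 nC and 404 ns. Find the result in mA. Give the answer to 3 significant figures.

(35.6 × 10⁻⁹) / (404 × 10⁻⁹) = 0.088119 A

88.1 mA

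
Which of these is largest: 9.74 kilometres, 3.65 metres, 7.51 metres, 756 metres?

9.74 kilometres

9.74 kilometres = 9740 metres
3.65 metres = 3.65 metres
7.51 metres = 7.51 metres
756 metres = 756 metres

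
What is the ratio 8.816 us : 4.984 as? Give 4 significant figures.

1769000000000

(8.816 × 10⁻⁶) / (4.984 × 10⁻¹⁸) = 1.7689 × 10¹²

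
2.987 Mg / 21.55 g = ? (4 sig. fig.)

138600

(2.987 × 10^6) / (21.55) = 0.13861 × 10^6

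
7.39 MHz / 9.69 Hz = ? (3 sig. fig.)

(7.39e6) / (9.69) = 0.7626e6

763000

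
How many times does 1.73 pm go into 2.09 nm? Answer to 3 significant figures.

(2.09 × 10^-9) / (1.73 × 10^-12) = 1.208 × 10^3

1210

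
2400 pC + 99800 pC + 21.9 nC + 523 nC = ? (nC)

647.1 nC

In nC:
  2400 pC = 2400 × 10⁻³ nC = 2.4
  99800 pC = 99800 × 10⁻³ nC = 99.8
  21.9 nC → 21.9
  523 nC → 523
Sum: 2.4 + 99.8 + 21.9 + 523 = 647.1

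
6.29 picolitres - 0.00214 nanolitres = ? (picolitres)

4.15 picolitres

In picolitres:
  6.29 picolitres → 6.29
  0.00214 nanolitres = 0.00214 × 10³ picolitres = 2.14
Difference: 6.29 - 2.14 = 4.15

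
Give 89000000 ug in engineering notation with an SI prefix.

= 89 g; mantissa already in [1, 1000).

89 g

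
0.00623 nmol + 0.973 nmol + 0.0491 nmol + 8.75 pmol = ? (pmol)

In pmol:
  0.00623 nmol = 0.00623 × 10^3 pmol = 6.23
  0.973 nmol = 0.973 × 10^3 pmol = 973
  0.0491 nmol = 0.0491 × 10^3 pmol = 49.1
  8.75 pmol → 8.75
Sum: 6.23 + 973 + 49.1 + 8.75 = 1037.08

1037.08 pmol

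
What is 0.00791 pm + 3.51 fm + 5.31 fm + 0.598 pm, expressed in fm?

In fm:
  0.00791 pm = 0.00791 × 10^3 fm = 7.91
  3.51 fm → 3.51
  5.31 fm → 5.31
  0.598 pm = 0.598 × 10^3 fm = 598
Sum: 7.91 + 3.51 + 5.31 + 598 = 614.73

614.73 fm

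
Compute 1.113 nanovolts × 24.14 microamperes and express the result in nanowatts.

1.113e-9 × 24.14e-6 = 26.86782e-15 W

0.00002686782 nanowatts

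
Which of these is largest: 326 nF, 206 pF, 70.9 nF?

326 nF

326 nF = 0.000000326 F
206 pF = 0.000000000206 F
70.9 nF = 0.0000000709 F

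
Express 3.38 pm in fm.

3380 fm

pico = 10⁻¹², femto = 10⁻¹⁵; factor is 10³.
3.38 × 10³ = 3380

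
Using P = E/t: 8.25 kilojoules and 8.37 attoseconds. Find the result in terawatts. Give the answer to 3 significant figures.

986000000 terawatts

(8.25e3) / (8.37e-18) = 0.98566e21 W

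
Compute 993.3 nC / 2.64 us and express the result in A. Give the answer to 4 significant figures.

(993.3 × 10⁻⁹) / (2.64 × 10⁻⁶) = 376.25 × 10⁻³ A

0.3762 A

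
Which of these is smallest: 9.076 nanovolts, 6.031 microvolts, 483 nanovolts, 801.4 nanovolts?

9.076 nanovolts = 0.000000009076 volts
6.031 microvolts = 0.000006031 volts
483 nanovolts = 0.000000483 volts
801.4 nanovolts = 0.0000008014 volts

9.076 nanovolts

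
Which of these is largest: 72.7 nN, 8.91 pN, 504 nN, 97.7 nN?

504 nN

72.7 nN = 0.0000000727 N
8.91 pN = 0.00000000000891 N
504 nN = 0.000000504 N
97.7 nN = 0.0000000977 N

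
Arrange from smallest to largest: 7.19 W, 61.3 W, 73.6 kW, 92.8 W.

7.19 W < 61.3 W < 92.8 W < 73.6 kW

7.19 W = 7.19 W
61.3 W = 61.3 W
73.6 kW = 73600 W
92.8 W = 92.8 W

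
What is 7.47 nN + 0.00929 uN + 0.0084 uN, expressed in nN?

25.16 nN

In nN:
  7.47 nN → 7.47
  0.00929 uN = 0.00929e3 nN = 9.29
  0.0084 uN = 0.0084e3 nN = 8.4
Sum: 7.47 + 9.29 + 8.4 = 25.16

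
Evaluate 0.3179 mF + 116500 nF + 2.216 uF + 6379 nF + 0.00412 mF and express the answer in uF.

447.115 uF

In uF:
  0.3179 mF = 0.3179e3 uF = 317.9
  116500 nF = 116500e-3 uF = 116.5
  2.216 uF → 2.216
  6379 nF = 6379e-3 uF = 6.379
  0.00412 mF = 0.00412e3 uF = 4.12
Sum: 317.9 + 116.5 + 2.216 + 6.379 + 4.12 = 447.115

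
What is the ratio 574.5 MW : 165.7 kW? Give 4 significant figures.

(574.5 × 10^6) / (165.7 × 10^3) = 3.4671 × 10^3

3467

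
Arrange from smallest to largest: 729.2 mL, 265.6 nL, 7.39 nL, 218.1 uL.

7.39 nL < 265.6 nL < 218.1 uL < 729.2 mL

729.2 mL = 0.7292 L
265.6 nL = 0.0000002656 L
7.39 nL = 0.00000000739 L
218.1 uL = 0.0002181 L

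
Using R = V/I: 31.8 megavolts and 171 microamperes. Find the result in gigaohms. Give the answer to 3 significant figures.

186 gigaohms

(31.8 × 10^6) / (171 × 10^-6) = 0.18596 × 10^12 Ω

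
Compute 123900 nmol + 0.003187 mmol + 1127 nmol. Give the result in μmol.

In μmol:
  123900 nmol = 123900e-3 μmol = 123.9
  0.003187 mmol = 0.003187e3 μmol = 3.187
  1127 nmol = 1127e-3 μmol = 1.127
Sum: 123.9 + 3.187 + 1.127 = 128.214

128.214 μmol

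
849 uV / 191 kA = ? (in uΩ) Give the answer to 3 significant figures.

0.00445 uΩ

(849 × 10⁻⁶) / (191 × 10³) = 4.445 × 10⁻⁹ Ω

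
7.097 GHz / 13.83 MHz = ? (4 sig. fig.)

(7.097 × 10⁹) / (13.83 × 10⁶) = 0.51316 × 10³

513.2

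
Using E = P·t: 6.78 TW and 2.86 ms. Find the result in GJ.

6.78 × 10¹² × 2.86 × 10⁻³ = 19.3908 × 10⁹ J

19.3908 GJ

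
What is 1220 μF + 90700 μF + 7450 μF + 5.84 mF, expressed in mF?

105.21 mF

In mF:
  1220 μF = 1220e-3 mF = 1.22
  90700 μF = 90700e-3 mF = 90.7
  7450 μF = 7450e-3 mF = 7.45
  5.84 mF → 5.84
Sum: 1.22 + 90.7 + 7.45 + 5.84 = 105.21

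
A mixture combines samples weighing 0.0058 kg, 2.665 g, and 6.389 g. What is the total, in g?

14.854 g

In g:
  0.0058 kg = 0.0058e3 g = 5.8
  2.665 g → 2.665
  6.389 g → 6.389
Sum: 5.8 + 2.665 + 6.389 = 14.854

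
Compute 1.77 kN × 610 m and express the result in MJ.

1.0797 MJ

1.77e3 × 610 = 1079.7e3 J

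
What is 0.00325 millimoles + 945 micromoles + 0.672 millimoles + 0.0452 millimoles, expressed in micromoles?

1665.45 micromoles

In micromoles:
  0.00325 millimoles = 0.00325e3 micromoles = 3.25
  945 micromoles → 945
  0.672 millimoles = 0.672e3 micromoles = 672
  0.0452 millimoles = 0.0452e3 micromoles = 45.2
Sum: 3.25 + 945 + 672 + 45.2 = 1665.45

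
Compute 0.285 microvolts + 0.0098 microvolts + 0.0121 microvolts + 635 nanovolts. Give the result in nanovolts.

941.9 nanovolts

In nanovolts:
  0.285 microvolts = 0.285 × 10³ nanovolts = 285
  0.0098 microvolts = 0.0098 × 10³ nanovolts = 9.8
  0.0121 microvolts = 0.0121 × 10³ nanovolts = 12.1
  635 nanovolts → 635
Sum: 285 + 9.8 + 12.1 + 635 = 941.9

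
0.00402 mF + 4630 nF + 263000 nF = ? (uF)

In uF:
  0.00402 mF = 0.00402e3 uF = 4.02
  4630 nF = 4630e-3 uF = 4.63
  263000 nF = 263000e-3 uF = 263
Sum: 4.02 + 4.63 + 263 = 271.65

271.65 uF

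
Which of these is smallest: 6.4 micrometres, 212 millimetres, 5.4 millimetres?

6.4 micrometres

6.4 micrometres = 0.0000064 metres
212 millimetres = 0.212 metres
5.4 millimetres = 0.0054 metres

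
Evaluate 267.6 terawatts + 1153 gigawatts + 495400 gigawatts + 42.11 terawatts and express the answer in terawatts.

806.263 terawatts

In terawatts:
  267.6 terawatts → 267.6
  1153 gigawatts = 1153e-3 terawatts = 1.153
  495400 gigawatts = 495400e-3 terawatts = 495.4
  42.11 terawatts → 42.11
Sum: 267.6 + 1.153 + 495.4 + 42.11 = 806.263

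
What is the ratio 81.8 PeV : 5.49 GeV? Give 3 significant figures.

14900000

(81.8 × 10¹⁵) / (5.49 × 10⁹) = 14.9 × 10⁶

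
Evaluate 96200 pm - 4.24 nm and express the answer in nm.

91.96 nm

In nm:
  96200 pm = 96200e-3 nm = 96.2
  4.24 nm → 4.24
Difference: 96.2 - 4.24 = 91.96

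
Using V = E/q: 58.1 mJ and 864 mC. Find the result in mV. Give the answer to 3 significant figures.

(58.1 × 10^-3) / (864 × 10^-3) = 0.067245 V

67.2 mV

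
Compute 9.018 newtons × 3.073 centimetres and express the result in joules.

0.27712314 joules

9.018 × 3.073 × 10^-2 = 27.712314 × 10^-2 J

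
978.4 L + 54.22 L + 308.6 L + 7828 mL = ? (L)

1349.048 L

In L:
  978.4 L → 978.4
  54.22 L → 54.22
  308.6 L → 308.6
  7828 mL = 7828 × 10^-3 L = 7.828
Sum: 978.4 + 54.22 + 308.6 + 7.828 = 1349.048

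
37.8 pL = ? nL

0.0378 nL

pico = 10⁻¹², nano = 10⁻⁹; factor is 10⁻³.
37.8 × 10⁻³ = 0.0378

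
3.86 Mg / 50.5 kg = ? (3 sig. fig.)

76.4

(3.86e6) / (50.5e3) = 0.07644e3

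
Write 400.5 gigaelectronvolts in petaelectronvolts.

giga = 10^9, peta = 10^15; factor is 10^-6.
400.5 × 10^-6 = 0.0004005

0.0004005 petaelectronvolts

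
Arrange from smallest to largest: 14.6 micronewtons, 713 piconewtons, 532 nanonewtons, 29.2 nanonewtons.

14.6 micronewtons = 0.0000146 newtons
713 piconewtons = 0.000000000713 newtons
532 nanonewtons = 0.000000532 newtons
29.2 nanonewtons = 0.0000000292 newtons

713 piconewtons < 29.2 nanonewtons < 532 nanonewtons < 14.6 micronewtons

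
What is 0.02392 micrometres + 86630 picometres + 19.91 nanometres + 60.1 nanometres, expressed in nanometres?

In nanometres:
  0.02392 micrometres = 0.02392e3 nanometres = 23.92
  86630 picometres = 86630e-3 nanometres = 86.63
  19.91 nanometres → 19.91
  60.1 nanometres → 60.1
Sum: 23.92 + 86.63 + 19.91 + 60.1 = 190.56

190.56 nanometres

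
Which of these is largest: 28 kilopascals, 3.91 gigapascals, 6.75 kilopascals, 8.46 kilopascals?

28 kilopascals = 28000 pascals
3.91 gigapascals = 3910000000 pascals
6.75 kilopascals = 6750 pascals
8.46 kilopascals = 8460 pascals

3.91 gigapascals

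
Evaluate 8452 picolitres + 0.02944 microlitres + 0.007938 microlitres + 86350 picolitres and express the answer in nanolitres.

132.18 nanolitres

In nanolitres:
  8452 picolitres = 8452 × 10⁻³ nanolitres = 8.452
  0.02944 microlitres = 0.02944 × 10³ nanolitres = 29.44
  0.007938 microlitres = 0.007938 × 10³ nanolitres = 7.938
  86350 picolitres = 86350 × 10⁻³ nanolitres = 86.35
Sum: 8.452 + 29.44 + 7.938 + 86.35 = 132.18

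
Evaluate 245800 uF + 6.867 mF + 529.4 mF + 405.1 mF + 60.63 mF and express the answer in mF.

1247.797 mF

In mF:
  245800 uF = 245800 × 10^-3 mF = 245.8
  6.867 mF → 6.867
  529.4 mF → 529.4
  405.1 mF → 405.1
  60.63 mF → 60.63
Sum: 245.8 + 6.867 + 529.4 + 405.1 + 60.63 = 1247.797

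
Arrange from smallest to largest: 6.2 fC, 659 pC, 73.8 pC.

6.2 fC = 0.0000000000000062 C
659 pC = 0.000000000659 C
73.8 pC = 0.0000000000738 C

6.2 fC < 73.8 pC < 659 pC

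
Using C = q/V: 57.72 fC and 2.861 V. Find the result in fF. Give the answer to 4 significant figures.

(57.72 × 10⁻¹⁵) / (2.861) = 20.1748 × 10⁻¹⁵ F

20.17 fF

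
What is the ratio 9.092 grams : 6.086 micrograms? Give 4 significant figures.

1494000

(9.092) / (6.086 × 10⁻⁶) = 1.4939 × 10⁶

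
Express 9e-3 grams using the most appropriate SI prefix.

9 milligrams

= 9e-3 grams; 1e-3 is milli.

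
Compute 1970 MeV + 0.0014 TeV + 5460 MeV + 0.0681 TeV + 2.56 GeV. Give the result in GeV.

79.49 GeV

In GeV:
  1970 MeV = 1970e-3 GeV = 1.97
  0.0014 TeV = 0.0014e3 GeV = 1.4
  5460 MeV = 5460e-3 GeV = 5.46
  0.0681 TeV = 0.0681e3 GeV = 68.1
  2.56 GeV → 2.56
Sum: 1.97 + 1.4 + 5.46 + 68.1 + 2.56 = 79.49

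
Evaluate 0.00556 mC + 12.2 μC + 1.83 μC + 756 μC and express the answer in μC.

775.59 μC

In μC:
  0.00556 mC = 0.00556 × 10^3 μC = 5.56
  12.2 μC → 12.2
  1.83 μC → 1.83
  756 μC → 756
Sum: 5.56 + 12.2 + 1.83 + 756 = 775.59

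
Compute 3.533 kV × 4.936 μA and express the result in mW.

17.438888 mW

3.533 × 10³ × 4.936 × 10⁻⁶ = 17.438888 × 10⁻³ W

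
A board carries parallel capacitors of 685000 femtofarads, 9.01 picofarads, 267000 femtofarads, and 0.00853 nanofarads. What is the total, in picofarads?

In picofarads:
  685000 femtofarads = 685000e-3 picofarads = 685
  9.01 picofarads → 9.01
  267000 femtofarads = 267000e-3 picofarads = 267
  0.00853 nanofarads = 0.00853e3 picofarads = 8.53
Sum: 685 + 9.01 + 267 + 8.53 = 969.54

969.54 picofarads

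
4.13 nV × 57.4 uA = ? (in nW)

4.13 × 10^-9 × 57.4 × 10^-6 = 237.062 × 10^-15 W

0.000237062 nW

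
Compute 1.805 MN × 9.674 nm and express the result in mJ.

1.805e6 × 9.674e-9 = 17.46157e-3 J

17.46157 mJ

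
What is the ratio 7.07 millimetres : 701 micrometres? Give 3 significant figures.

(7.07 × 10^-3) / (701 × 10^-6) = 0.01009 × 10^3

10.1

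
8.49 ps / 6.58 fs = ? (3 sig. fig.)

(8.49e-12) / (6.58e-15) = 1.29e3

1290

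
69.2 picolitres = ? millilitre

pico = 10^-12, milli = 10^-3; factor is 10^-9.
69.2 × 10^-9 = 0.0000000692

0.0000000692 millilitres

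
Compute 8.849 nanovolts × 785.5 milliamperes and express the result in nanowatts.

8.849 × 10⁻⁹ × 785.5 × 10⁻³ = 6950.8895 × 10⁻¹² W

6.9508895 nanowatts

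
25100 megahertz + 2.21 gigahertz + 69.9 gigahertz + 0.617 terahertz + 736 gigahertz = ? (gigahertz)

1450.21 gigahertz

In gigahertz:
  25100 megahertz = 25100e-3 gigahertz = 25.1
  2.21 gigahertz → 2.21
  69.9 gigahertz → 69.9
  0.617 terahertz = 0.617e3 gigahertz = 617
  736 gigahertz → 736
Sum: 25.1 + 2.21 + 69.9 + 617 + 736 = 1450.21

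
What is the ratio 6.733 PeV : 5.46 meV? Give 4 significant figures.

1233000000000000000

(6.733 × 10¹⁵) / (5.46 × 10⁻³) = 1.2332 × 10¹⁸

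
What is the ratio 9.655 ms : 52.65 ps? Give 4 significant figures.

183400000

(9.655 × 10^-3) / (52.65 × 10^-12) = 0.18338 × 10^9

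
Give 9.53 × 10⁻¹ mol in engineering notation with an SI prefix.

= 953 × 10⁻³ mol; 10⁻³ is milli.

953 mmol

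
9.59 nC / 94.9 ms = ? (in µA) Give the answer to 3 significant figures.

0.101 µA

(9.59e-9) / (94.9e-3) = 0.10105e-6 A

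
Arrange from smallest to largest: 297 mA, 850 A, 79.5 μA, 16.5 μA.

16.5 μA < 79.5 μA < 297 mA < 850 A

297 mA = 0.297 A
850 A = 850 A
79.5 μA = 0.0000795 A
16.5 μA = 0.0000165 A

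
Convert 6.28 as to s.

0.00000000000000000628 s

atto = 10^-18, (no prefix) = 10^0; factor is 10^-18.
6.28 × 10^-18 = 0.00000000000000000628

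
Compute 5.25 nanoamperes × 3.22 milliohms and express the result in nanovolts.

5.25e-9 × 3.22e-3 = 16.905e-12 V

0.016905 nanovolts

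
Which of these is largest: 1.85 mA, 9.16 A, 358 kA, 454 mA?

358 kA

1.85 mA = 0.00185 A
9.16 A = 9.16 A
358 kA = 358000 A
454 mA = 0.454 A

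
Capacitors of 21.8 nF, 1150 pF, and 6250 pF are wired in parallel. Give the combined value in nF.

29.2 nF

In nF:
  21.8 nF → 21.8
  1150 pF = 1150e-3 nF = 1.15
  6250 pF = 6250e-3 nF = 6.25
Sum: 21.8 + 1.15 + 6.25 = 29.2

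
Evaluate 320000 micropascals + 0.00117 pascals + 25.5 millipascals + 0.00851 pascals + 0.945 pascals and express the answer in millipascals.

In millipascals:
  320000 micropascals = 320000 × 10⁻³ millipascals = 320
  0.00117 pascals = 0.00117 × 10³ millipascals = 1.17
  25.5 millipascals → 25.5
  0.00851 pascals = 0.00851 × 10³ millipascals = 8.51
  0.945 pascals = 0.945 × 10³ millipascals = 945
Sum: 320 + 1.17 + 25.5 + 8.51 + 945 = 1300.18

1300.18 millipascals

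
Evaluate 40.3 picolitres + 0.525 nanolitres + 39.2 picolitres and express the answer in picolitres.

604.5 picolitres

In picolitres:
  40.3 picolitres → 40.3
  0.525 nanolitres = 0.525 × 10³ picolitres = 525
  39.2 picolitres → 39.2
Sum: 40.3 + 525 + 39.2 = 604.5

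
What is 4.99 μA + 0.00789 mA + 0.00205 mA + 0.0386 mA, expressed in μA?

53.53 μA

In μA:
  4.99 μA → 4.99
  0.00789 mA = 0.00789 × 10^3 μA = 7.89
  0.00205 mA = 0.00205 × 10^3 μA = 2.05
  0.0386 mA = 0.0386 × 10^3 μA = 38.6
Sum: 4.99 + 7.89 + 2.05 + 38.6 = 53.53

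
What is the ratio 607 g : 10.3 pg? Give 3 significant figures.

58900000000000

(607) / (10.3 × 10^-12) = 58.93 × 10^12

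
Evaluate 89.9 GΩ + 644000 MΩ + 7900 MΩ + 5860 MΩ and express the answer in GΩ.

747.66 GΩ

In GΩ:
  89.9 GΩ → 89.9
  644000 MΩ = 644000 × 10^-3 GΩ = 644
  7900 MΩ = 7900 × 10^-3 GΩ = 7.9
  5860 MΩ = 5860 × 10^-3 GΩ = 5.86
Sum: 89.9 + 644 + 7.9 + 5.86 = 747.66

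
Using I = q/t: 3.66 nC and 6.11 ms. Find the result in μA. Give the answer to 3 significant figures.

0.599 μA

(3.66e-9) / (6.11e-3) = 0.59902e-6 A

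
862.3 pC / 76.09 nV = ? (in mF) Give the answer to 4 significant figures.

11.33 mF

(862.3 × 10⁻¹²) / (76.09 × 10⁻⁹) = 11.3326 × 10⁻³ F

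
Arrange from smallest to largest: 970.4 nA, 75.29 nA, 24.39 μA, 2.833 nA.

2.833 nA < 75.29 nA < 970.4 nA < 24.39 μA

970.4 nA = 0.0000009704 A
75.29 nA = 0.00000007529 A
24.39 μA = 0.00002439 A
2.833 nA = 0.000000002833 A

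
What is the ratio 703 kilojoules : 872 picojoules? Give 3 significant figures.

(703 × 10³) / (872 × 10⁻¹²) = 0.8062 × 10¹⁵

806000000000000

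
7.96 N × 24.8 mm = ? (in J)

7.96 × 24.8 × 10^-3 = 197.408 × 10^-3 J

0.197408 J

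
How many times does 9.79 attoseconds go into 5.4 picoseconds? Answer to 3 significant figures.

552000

(5.4 × 10^-12) / (9.79 × 10^-18) = 0.5516 × 10^6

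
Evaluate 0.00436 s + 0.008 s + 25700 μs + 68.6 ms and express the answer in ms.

106.66 ms

In ms:
  0.00436 s = 0.00436 × 10^3 ms = 4.36
  0.008 s = 0.008 × 10^3 ms = 8
  25700 μs = 25700 × 10^-3 ms = 25.7
  68.6 ms → 68.6
Sum: 4.36 + 8 + 25.7 + 68.6 = 106.66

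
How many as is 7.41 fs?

femto = 10^-15, atto = 10^-18; factor is 10^3.
7.41 × 10^3 = 7410

7410 as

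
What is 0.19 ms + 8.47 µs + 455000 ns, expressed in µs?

653.47 µs

In µs:
  0.19 ms = 0.19e3 µs = 190
  8.47 µs → 8.47
  455000 ns = 455000e-3 µs = 455
Sum: 190 + 8.47 + 455 = 653.47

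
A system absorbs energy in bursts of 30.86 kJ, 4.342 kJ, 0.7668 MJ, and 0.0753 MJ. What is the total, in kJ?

In kJ:
  30.86 kJ → 30.86
  4.342 kJ → 4.342
  0.7668 MJ = 0.7668 × 10^3 kJ = 766.8
  0.0753 MJ = 0.0753 × 10^3 kJ = 75.3
Sum: 30.86 + 4.342 + 766.8 + 75.3 = 877.302

877.302 kJ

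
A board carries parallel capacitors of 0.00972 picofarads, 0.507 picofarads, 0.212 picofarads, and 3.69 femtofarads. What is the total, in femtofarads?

732.41 femtofarads

In femtofarads:
  0.00972 picofarads = 0.00972 × 10^3 femtofarads = 9.72
  0.507 picofarads = 0.507 × 10^3 femtofarads = 507
  0.212 picofarads = 0.212 × 10^3 femtofarads = 212
  3.69 femtofarads → 3.69
Sum: 9.72 + 507 + 212 + 3.69 = 732.41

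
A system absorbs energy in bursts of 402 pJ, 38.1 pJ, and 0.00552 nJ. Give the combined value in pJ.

In pJ:
  402 pJ → 402
  38.1 pJ → 38.1
  0.00552 nJ = 0.00552 × 10³ pJ = 5.52
Sum: 402 + 38.1 + 5.52 = 445.62

445.62 pJ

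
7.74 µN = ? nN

micro = 10^-6, nano = 10^-9; factor is 10^3.
7.74 × 10^3 = 7740

7740 nN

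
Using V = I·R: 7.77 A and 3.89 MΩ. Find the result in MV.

7.77 × 3.89 × 10⁶ = 30.2253 × 10⁶ V

30.2253 MV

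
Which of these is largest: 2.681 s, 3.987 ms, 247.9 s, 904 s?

904 s

2.681 s = 2.681 s
3.987 ms = 0.003987 s
247.9 s = 247.9 s
904 s = 904 s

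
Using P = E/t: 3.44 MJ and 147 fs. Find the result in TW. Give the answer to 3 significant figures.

23400000 TW

(3.44 × 10^6) / (147 × 10^-15) = 0.023401 × 10^21 W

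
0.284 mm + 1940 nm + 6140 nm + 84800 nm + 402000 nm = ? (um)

In um:
  0.284 mm = 0.284 × 10^3 um = 284
  1940 nm = 1940 × 10^-3 um = 1.94
  6140 nm = 6140 × 10^-3 um = 6.14
  84800 nm = 84800 × 10^-3 um = 84.8
  402000 nm = 402000 × 10^-3 um = 402
Sum: 284 + 1.94 + 6.14 + 84.8 + 402 = 778.88

778.88 um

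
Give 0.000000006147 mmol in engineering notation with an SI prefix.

6.147 pmol

= 6.147e-12 mol; 1e-12 is pico.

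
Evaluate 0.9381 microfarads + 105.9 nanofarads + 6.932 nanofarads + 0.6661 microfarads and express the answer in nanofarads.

1717.032 nanofarads

In nanofarads:
  0.9381 microfarads = 0.9381 × 10^3 nanofarads = 938.1
  105.9 nanofarads → 105.9
  6.932 nanofarads → 6.932
  0.6661 microfarads = 0.6661 × 10^3 nanofarads = 666.1
Sum: 938.1 + 105.9 + 6.932 + 666.1 = 1717.032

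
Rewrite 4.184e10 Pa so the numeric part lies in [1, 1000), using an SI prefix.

41.84 GPa

= 41.84e9 Pa; 1e9 is giga.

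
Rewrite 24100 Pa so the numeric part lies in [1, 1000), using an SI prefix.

= 24.1e3 Pa; 1e3 is kilo.

24.1 kPa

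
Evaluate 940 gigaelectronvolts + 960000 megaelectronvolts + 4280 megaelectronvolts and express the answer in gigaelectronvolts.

In gigaelectronvolts:
  940 gigaelectronvolts → 940
  960000 megaelectronvolts = 960000 × 10⁻³ gigaelectronvolts = 960
  4280 megaelectronvolts = 4280 × 10⁻³ gigaelectronvolts = 4.28
Sum: 940 + 960 + 4.28 = 1904.28

1904.28 gigaelectronvolts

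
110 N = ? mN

110000 mN

(no prefix) = 10^0, milli = 10^-3; factor is 10^3.
110 × 10^3 = 110000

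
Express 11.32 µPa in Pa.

0.00001132 Pa

micro = 1e-6, (no prefix) = 1e0; factor is 1e-6.
11.32 × 1e-6 = 0.00001132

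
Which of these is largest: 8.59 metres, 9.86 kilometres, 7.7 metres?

8.59 metres = 8.59 metres
9.86 kilometres = 9860 metres
7.7 metres = 7.7 metres

9.86 kilometres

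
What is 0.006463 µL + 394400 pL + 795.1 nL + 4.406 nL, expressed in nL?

In nL:
  0.006463 µL = 0.006463 × 10^3 nL = 6.463
  394400 pL = 394400 × 10^-3 nL = 394.4
  795.1 nL → 795.1
  4.406 nL → 4.406
Sum: 6.463 + 394.4 + 795.1 + 4.406 = 1200.369

1200.369 nL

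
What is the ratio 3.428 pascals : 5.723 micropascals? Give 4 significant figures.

(3.428) / (5.723 × 10⁻⁶) = 0.59899 × 10⁶

599000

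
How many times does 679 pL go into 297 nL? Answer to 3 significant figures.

437

(297e-9) / (679e-12) = 0.4374e3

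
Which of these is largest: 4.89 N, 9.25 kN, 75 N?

4.89 N = 4.89 N
9.25 kN = 9250 N
75 N = 75 N

9.25 kN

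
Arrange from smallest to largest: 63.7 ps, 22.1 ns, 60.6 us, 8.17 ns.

63.7 ps = 0.0000000000637 s
22.1 ns = 0.0000000221 s
60.6 us = 0.0000606 s
8.17 ns = 0.00000000817 s

63.7 ps < 8.17 ns < 22.1 ns < 60.6 us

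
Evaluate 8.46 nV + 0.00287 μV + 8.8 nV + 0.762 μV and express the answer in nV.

782.13 nV

In nV:
  8.46 nV → 8.46
  0.00287 μV = 0.00287 × 10^3 nV = 2.87
  8.8 nV → 8.8
  0.762 μV = 0.762 × 10^3 nV = 762
Sum: 8.46 + 2.87 + 8.8 + 762 = 782.13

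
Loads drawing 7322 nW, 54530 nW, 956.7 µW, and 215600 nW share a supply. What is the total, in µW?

In µW:
  7322 nW = 7322e-3 µW = 7.322
  54530 nW = 54530e-3 µW = 54.53
  956.7 µW → 956.7
  215600 nW = 215600e-3 µW = 215.6
Sum: 7.322 + 54.53 + 956.7 + 215.6 = 1234.152

1234.152 µW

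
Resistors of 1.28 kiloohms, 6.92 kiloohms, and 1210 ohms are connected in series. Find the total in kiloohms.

9.41 kiloohms

In kiloohms:
  1.28 kiloohms → 1.28
  6.92 kiloohms → 6.92
  1210 ohms = 1210 × 10⁻³ kiloohms = 1.21
Sum: 1.28 + 6.92 + 1.21 = 9.41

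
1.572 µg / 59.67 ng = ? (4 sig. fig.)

26.34

(1.572 × 10^-6) / (59.67 × 10^-9) = 0.026345 × 10^3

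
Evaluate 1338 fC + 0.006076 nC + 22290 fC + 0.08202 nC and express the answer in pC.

In pC:
  1338 fC = 1338 × 10⁻³ pC = 1.338
  0.006076 nC = 0.006076 × 10³ pC = 6.076
  22290 fC = 22290 × 10⁻³ pC = 22.29
  0.08202 nC = 0.08202 × 10³ pC = 82.02
Sum: 1.338 + 6.076 + 22.29 + 82.02 = 111.724

111.724 pC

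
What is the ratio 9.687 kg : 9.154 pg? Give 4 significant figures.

(9.687e3) / (9.154e-12) = 1.0582e15

1058000000000000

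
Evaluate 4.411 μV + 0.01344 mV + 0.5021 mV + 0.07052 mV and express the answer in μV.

In μV:
  4.411 μV → 4.411
  0.01344 mV = 0.01344 × 10³ μV = 13.44
  0.5021 mV = 0.5021 × 10³ μV = 502.1
  0.07052 mV = 0.07052 × 10³ μV = 70.52
Sum: 4.411 + 13.44 + 502.1 + 70.52 = 590.471

590.471 μV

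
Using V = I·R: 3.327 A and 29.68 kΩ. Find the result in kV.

98.74536 kV

3.327 × 29.68e3 = 98.74536e3 V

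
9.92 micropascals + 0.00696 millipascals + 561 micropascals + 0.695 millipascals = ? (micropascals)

In micropascals:
  9.92 micropascals → 9.92
  0.00696 millipascals = 0.00696 × 10^3 micropascals = 6.96
  561 micropascals → 561
  0.695 millipascals = 0.695 × 10^3 micropascals = 695
Sum: 9.92 + 6.96 + 561 + 695 = 1272.88

1272.88 micropascals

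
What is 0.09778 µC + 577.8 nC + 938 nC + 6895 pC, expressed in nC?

In nC:
  0.09778 µC = 0.09778e3 nC = 97.78
  577.8 nC → 577.8
  938 nC → 938
  6895 pC = 6895e-3 nC = 6.895
Sum: 97.78 + 577.8 + 938 + 6.895 = 1620.475

1620.475 nC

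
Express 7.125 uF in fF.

7125000000 fF

micro = 10^-6, femto = 10^-15; factor is 10^9.
7.125 × 10^9 = 7125000000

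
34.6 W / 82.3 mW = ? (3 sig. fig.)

(34.6) / (82.3 × 10⁻³) = 0.4204 × 10³

420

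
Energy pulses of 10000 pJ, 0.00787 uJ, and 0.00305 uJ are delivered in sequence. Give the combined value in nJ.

20.92 nJ

In nJ:
  10000 pJ = 10000e-3 nJ = 10
  0.00787 uJ = 0.00787e3 nJ = 7.87
  0.00305 uJ = 0.00305e3 nJ = 3.05
Sum: 10 + 7.87 + 3.05 = 20.92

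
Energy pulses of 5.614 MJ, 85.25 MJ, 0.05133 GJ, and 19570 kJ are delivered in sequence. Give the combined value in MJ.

161.764 MJ

In MJ:
  5.614 MJ → 5.614
  85.25 MJ → 85.25
  0.05133 GJ = 0.05133 × 10³ MJ = 51.33
  19570 kJ = 19570 × 10⁻³ MJ = 19.57
Sum: 5.614 + 85.25 + 51.33 + 19.57 = 161.764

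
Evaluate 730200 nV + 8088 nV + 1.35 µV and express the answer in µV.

In µV:
  730200 nV = 730200e-3 µV = 730.2
  8088 nV = 8088e-3 µV = 8.088
  1.35 µV → 1.35
Sum: 730.2 + 8.088 + 1.35 = 739.638

739.638 µV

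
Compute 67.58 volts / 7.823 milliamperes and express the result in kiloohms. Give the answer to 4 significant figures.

(67.58) / (7.823 × 10^-3) = 8.63863 × 10^3 Ω

8.639 kiloohms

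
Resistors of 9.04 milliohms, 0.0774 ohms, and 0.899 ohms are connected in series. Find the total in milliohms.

985.44 milliohms

In milliohms:
  9.04 milliohms → 9.04
  0.0774 ohms = 0.0774 × 10^3 milliohms = 77.4
  0.899 ohms = 0.899 × 10^3 milliohms = 899
Sum: 9.04 + 77.4 + 899 = 985.44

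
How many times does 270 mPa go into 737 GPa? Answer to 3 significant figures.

(737e9) / (270e-3) = 2.73e12

2730000000000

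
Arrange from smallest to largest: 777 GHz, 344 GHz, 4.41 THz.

777 GHz = 777000000000 Hz
344 GHz = 344000000000 Hz
4.41 THz = 4410000000000 Hz

344 GHz < 777 GHz < 4.41 THz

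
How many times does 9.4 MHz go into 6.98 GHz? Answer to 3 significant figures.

743

(6.98 × 10^9) / (9.4 × 10^6) = 0.7426 × 10^3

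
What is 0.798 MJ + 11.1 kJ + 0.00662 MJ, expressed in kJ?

815.72 kJ

In kJ:
  0.798 MJ = 0.798 × 10³ kJ = 798
  11.1 kJ → 11.1
  0.00662 MJ = 0.00662 × 10³ kJ = 6.62
Sum: 798 + 11.1 + 6.62 = 815.72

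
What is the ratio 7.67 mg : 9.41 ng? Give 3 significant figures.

(7.67e-3) / (9.41e-9) = 0.8151e6

815000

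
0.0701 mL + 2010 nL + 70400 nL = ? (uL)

142.51 uL

In uL:
  0.0701 mL = 0.0701e3 uL = 70.1
  2010 nL = 2010e-3 uL = 2.01
  70400 nL = 70400e-3 uL = 70.4
Sum: 70.1 + 2.01 + 70.4 = 142.51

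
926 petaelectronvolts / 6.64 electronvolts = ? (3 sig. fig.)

139000000000000000

(926 × 10^15) / (6.64) = 139.5 × 10^15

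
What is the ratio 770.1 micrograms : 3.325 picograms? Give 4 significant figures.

(770.1 × 10^-6) / (3.325 × 10^-12) = 231.61 × 10^6

231600000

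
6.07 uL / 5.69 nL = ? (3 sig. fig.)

(6.07e-6) / (5.69e-9) = 1.067e3

1070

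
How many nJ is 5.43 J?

(no prefix) = 1e0, nano = 1e-9; factor is 1e9.
5.43 × 1e9 = 5430000000

5430000000 nJ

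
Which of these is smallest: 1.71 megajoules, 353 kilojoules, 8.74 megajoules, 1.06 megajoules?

1.71 megajoules = 1710000 joules
353 kilojoules = 353000 joules
8.74 megajoules = 8740000 joules
1.06 megajoules = 1060000 joules

353 kilojoules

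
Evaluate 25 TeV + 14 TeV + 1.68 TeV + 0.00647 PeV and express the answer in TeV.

47.15 TeV

In TeV:
  25 TeV → 25
  14 TeV → 14
  1.68 TeV → 1.68
  0.00647 PeV = 0.00647 × 10^3 TeV = 6.47
Sum: 25 + 14 + 1.68 + 6.47 = 47.15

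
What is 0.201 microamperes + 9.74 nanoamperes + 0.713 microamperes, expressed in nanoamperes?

923.74 nanoamperes

In nanoamperes:
  0.201 microamperes = 0.201 × 10³ nanoamperes = 201
  9.74 nanoamperes → 9.74
  0.713 microamperes = 0.713 × 10³ nanoamperes = 713
Sum: 201 + 9.74 + 713 = 923.74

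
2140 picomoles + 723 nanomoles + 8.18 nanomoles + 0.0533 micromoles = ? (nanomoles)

In nanomoles:
  2140 picomoles = 2140e-3 nanomoles = 2.14
  723 nanomoles → 723
  8.18 nanomoles → 8.18
  0.0533 micromoles = 0.0533e3 nanomoles = 53.3
Sum: 2.14 + 723 + 8.18 + 53.3 = 786.62

786.62 nanomoles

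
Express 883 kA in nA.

kilo = 1e3, nano = 1e-9; factor is 1e12.
883 × 1e12 = 883000000000000

883000000000000 nA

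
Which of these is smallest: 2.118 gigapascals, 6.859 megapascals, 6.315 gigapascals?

2.118 gigapascals = 2118000000 pascals
6.859 megapascals = 6859000 pascals
6.315 gigapascals = 6315000000 pascals

6.859 megapascals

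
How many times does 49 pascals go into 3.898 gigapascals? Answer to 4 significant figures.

79550000

(3.898 × 10⁹) / (49) = 0.079551 × 10⁹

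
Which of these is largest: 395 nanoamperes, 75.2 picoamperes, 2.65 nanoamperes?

395 nanoamperes

395 nanoamperes = 0.000000395 amperes
75.2 picoamperes = 0.0000000000752 amperes
2.65 nanoamperes = 0.00000000265 amperes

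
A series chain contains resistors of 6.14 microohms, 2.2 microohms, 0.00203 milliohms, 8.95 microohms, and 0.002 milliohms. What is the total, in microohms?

21.32 microohms

In microohms:
  6.14 microohms → 6.14
  2.2 microohms → 2.2
  0.00203 milliohms = 0.00203e3 microohms = 2.03
  8.95 microohms → 8.95
  0.002 milliohms = 0.002e3 microohms = 2
Sum: 6.14 + 2.2 + 2.03 + 8.95 + 2 = 21.32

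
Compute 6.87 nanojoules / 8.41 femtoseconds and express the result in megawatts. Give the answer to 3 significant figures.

(6.87 × 10^-9) / (8.41 × 10^-15) = 0.81688 × 10^6 W

0.817 megawatts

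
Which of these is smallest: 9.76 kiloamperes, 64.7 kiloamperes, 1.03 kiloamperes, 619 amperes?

619 amperes

9.76 kiloamperes = 9760 amperes
64.7 kiloamperes = 64700 amperes
1.03 kiloamperes = 1030 amperes
619 amperes = 619 amperes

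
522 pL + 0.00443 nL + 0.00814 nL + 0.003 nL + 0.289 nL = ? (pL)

826.57 pL

In pL:
  522 pL → 522
  0.00443 nL = 0.00443 × 10^3 pL = 4.43
  0.00814 nL = 0.00814 × 10^3 pL = 8.14
  0.003 nL = 0.003 × 10^3 pL = 3
  0.289 nL = 0.289 × 10^3 pL = 289
Sum: 522 + 4.43 + 8.14 + 3 + 289 = 826.57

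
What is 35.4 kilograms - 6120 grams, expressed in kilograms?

29.28 kilograms

In kilograms:
  35.4 kilograms → 35.4
  6120 grams = 6120e-3 kilograms = 6.12
Difference: 35.4 - 6.12 = 29.28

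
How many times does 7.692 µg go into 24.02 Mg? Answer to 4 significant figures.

(24.02 × 10^6) / (7.692 × 10^-6) = 3.1227 × 10^12

3123000000000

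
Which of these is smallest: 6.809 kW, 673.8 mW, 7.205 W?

6.809 kW = 6809 W
673.8 mW = 0.6738 W
7.205 W = 7.205 W

673.8 mW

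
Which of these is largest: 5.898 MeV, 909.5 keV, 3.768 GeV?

5.898 MeV = 5898000 eV
909.5 keV = 909500 eV
3.768 GeV = 3768000000 eV

3.768 GeV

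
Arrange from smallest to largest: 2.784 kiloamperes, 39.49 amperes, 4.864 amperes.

4.864 amperes < 39.49 amperes < 2.784 kiloamperes

2.784 kiloamperes = 2784 amperes
39.49 amperes = 39.49 amperes
4.864 amperes = 4.864 amperes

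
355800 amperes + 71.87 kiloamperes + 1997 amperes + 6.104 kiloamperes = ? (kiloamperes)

In kiloamperes:
  355800 amperes = 355800e-3 kiloamperes = 355.8
  71.87 kiloamperes → 71.87
  1997 amperes = 1997e-3 kiloamperes = 1.997
  6.104 kiloamperes → 6.104
Sum: 355.8 + 71.87 + 1.997 + 6.104 = 435.771

435.771 kiloamperes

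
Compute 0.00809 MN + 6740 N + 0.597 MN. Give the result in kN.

611.83 kN

In kN:
  0.00809 MN = 0.00809e3 kN = 8.09
  6740 N = 6740e-3 kN = 6.74
  0.597 MN = 0.597e3 kN = 597
Sum: 8.09 + 6.74 + 597 = 611.83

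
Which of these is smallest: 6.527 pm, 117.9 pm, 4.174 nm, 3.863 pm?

6.527 pm = 0.000000000006527 m
117.9 pm = 0.0000000001179 m
4.174 nm = 0.000000004174 m
3.863 pm = 0.000000000003863 m

3.863 pm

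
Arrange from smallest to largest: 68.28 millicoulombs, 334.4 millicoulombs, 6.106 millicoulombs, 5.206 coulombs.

68.28 millicoulombs = 0.06828 coulombs
334.4 millicoulombs = 0.3344 coulombs
6.106 millicoulombs = 0.006106 coulombs
5.206 coulombs = 5.206 coulombs

6.106 millicoulombs < 68.28 millicoulombs < 334.4 millicoulombs < 5.206 coulombs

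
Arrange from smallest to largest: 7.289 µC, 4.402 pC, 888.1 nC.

4.402 pC < 888.1 nC < 7.289 µC

7.289 µC = 0.000007289 C
4.402 pC = 0.000000000004402 C
888.1 nC = 0.0000008881 C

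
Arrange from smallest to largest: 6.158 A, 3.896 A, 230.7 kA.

3.896 A < 6.158 A < 230.7 kA

6.158 A = 6.158 A
3.896 A = 3.896 A
230.7 kA = 230700 A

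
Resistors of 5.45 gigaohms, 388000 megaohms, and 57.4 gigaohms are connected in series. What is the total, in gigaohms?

450.85 gigaohms

In gigaohms:
  5.45 gigaohms → 5.45
  388000 megaohms = 388000 × 10⁻³ gigaohms = 388
  57.4 gigaohms → 57.4
Sum: 5.45 + 388 + 57.4 = 450.85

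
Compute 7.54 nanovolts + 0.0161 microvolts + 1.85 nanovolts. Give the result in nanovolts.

25.49 nanovolts

In nanovolts:
  7.54 nanovolts → 7.54
  0.0161 microvolts = 0.0161 × 10³ nanovolts = 16.1
  1.85 nanovolts → 1.85
Sum: 7.54 + 16.1 + 1.85 = 25.49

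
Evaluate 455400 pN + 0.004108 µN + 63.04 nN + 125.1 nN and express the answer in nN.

647.648 nN

In nN:
  455400 pN = 455400e-3 nN = 455.4
  0.004108 µN = 0.004108e3 nN = 4.108
  63.04 nN → 63.04
  125.1 nN → 125.1
Sum: 455.4 + 4.108 + 63.04 + 125.1 = 647.648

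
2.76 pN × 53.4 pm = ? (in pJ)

0.000000000147384 pJ

2.76e-12 × 53.4e-12 = 147.384e-24 J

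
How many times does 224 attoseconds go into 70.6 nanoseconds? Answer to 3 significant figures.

(70.6 × 10⁻⁹) / (224 × 10⁻¹⁸) = 0.3152 × 10⁹

315000000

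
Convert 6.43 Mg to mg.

6430000000 mg

mega = 1e6, milli = 1e-3; factor is 1e9.
6.43 × 1e9 = 6430000000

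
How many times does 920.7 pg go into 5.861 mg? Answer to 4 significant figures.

6366000

(5.861 × 10⁻³) / (920.7 × 10⁻¹²) = 0.0063658 × 10⁹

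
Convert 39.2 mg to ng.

milli = 10^-3, nano = 10^-9; factor is 10^6.
39.2 × 10^6 = 39200000

39200000 ng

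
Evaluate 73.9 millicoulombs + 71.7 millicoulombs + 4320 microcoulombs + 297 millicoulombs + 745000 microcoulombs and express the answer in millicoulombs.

1191.92 millicoulombs

In millicoulombs:
  73.9 millicoulombs → 73.9
  71.7 millicoulombs → 71.7
  4320 microcoulombs = 4320 × 10^-3 millicoulombs = 4.32
  297 millicoulombs → 297
  745000 microcoulombs = 745000 × 10^-3 millicoulombs = 745
Sum: 73.9 + 71.7 + 4.32 + 297 + 745 = 1191.92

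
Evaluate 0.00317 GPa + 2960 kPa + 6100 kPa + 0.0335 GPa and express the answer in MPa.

45.73 MPa

In MPa:
  0.00317 GPa = 0.00317 × 10³ MPa = 3.17
  2960 kPa = 2960 × 10⁻³ MPa = 2.96
  6100 kPa = 6100 × 10⁻³ MPa = 6.1
  0.0335 GPa = 0.0335 × 10³ MPa = 33.5
Sum: 3.17 + 2.96 + 6.1 + 33.5 = 45.73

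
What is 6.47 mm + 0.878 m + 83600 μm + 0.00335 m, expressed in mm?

971.42 mm

In mm:
  6.47 mm → 6.47
  0.878 m = 0.878 × 10^3 mm = 878
  83600 μm = 83600 × 10^-3 mm = 83.6
  0.00335 m = 0.00335 × 10^3 mm = 3.35
Sum: 6.47 + 878 + 83.6 + 3.35 = 971.42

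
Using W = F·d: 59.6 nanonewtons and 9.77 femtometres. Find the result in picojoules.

59.6 × 10⁻⁹ × 9.77 × 10⁻¹⁵ = 582.292 × 10⁻²⁴ J

0.000000000582292 picojoules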